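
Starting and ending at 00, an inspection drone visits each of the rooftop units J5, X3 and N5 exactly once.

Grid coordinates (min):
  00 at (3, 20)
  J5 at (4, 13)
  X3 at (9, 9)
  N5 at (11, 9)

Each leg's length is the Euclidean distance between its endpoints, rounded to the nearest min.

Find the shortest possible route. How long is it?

There are 3 distinct closed tours to check (reversals are equivalent).
00 → J5 → X3 → N5 → 00: 7+6+2+14 = 29
00 → J5 → N5 → X3 → 00: 7+8+2+13 = 30
00 → X3 → J5 → N5 → 00: 13+6+8+14 = 41
The minimum is 29.
One optimal route: 00 → J5 → X3 → N5 → 00 (or its reverse).

Shortest round trip = 29 min.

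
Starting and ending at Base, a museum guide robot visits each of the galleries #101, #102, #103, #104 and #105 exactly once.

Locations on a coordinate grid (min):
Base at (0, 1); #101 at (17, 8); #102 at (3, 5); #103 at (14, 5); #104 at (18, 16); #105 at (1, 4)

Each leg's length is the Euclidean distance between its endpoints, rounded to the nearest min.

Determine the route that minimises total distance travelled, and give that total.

Minimum total distance: 51 min.

Base → #101 → #102 → #103 → #104 → #105 → Base: 18+14+11+12+21+3 = 79
Base → #101 → #102 → #103 → #105 → #104 → Base: 18+14+11+13+21+23 = 100
Base → #101 → #102 → #104 → #103 → #105 → Base: 18+14+19+12+13+3 = 79
Base → #101 → #102 → #104 → #105 → #103 → Base: 18+14+19+21+13+15 = 100
Base → #101 → #102 → #105 → #103 → #104 → Base: 18+14+2+13+12+23 = 82
Base → #101 → #102 → #105 → #104 → #103 → Base: 18+14+2+21+12+15 = 82
Base → #101 → #103 → #102 → #104 → #105 → Base: 18+4+11+19+21+3 = 76
Base → #101 → #103 → #102 → #105 → #104 → Base: 18+4+11+2+21+23 = 79
Base → #101 → #103 → #104 → #102 → #105 → Base: 18+4+12+19+2+3 = 58
Base → #101 → #103 → #104 → #105 → #102 → Base: 18+4+12+21+2+5 = 62
Base → #101 → #103 → #105 → #102 → #104 → Base: 18+4+13+2+19+23 = 79
Base → #101 → #103 → #105 → #104 → #102 → Base: 18+4+13+21+19+5 = 80
Base → #101 → #104 → #102 → #103 → #105 → Base: 18+8+19+11+13+3 = 72
Base → #101 → #104 → #102 → #105 → #103 → Base: 18+8+19+2+13+15 = 75
… (46 more)
Base → #103 → #101 → #104 → #102 → #105 → Base: 15+4+8+19+2+3 = 51  ← best
The minimum is 51.
One optimal route: Base → #103 → #101 → #104 → #102 → #105 → Base (or its reverse).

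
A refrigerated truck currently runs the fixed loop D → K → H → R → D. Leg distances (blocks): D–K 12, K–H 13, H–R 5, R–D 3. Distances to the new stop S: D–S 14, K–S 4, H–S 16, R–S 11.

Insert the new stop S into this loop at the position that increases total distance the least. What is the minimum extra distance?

Adding 6 blocks by placing S on the D–K leg.

Insertion cost between consecutive stops i–j is d(i,S) + d(S,j) − d(i,j):
  between D and K: 14 + 4 − 12 = 6
  between K and H: 4 + 16 − 13 = 7
  between H and R: 16 + 11 − 5 = 22
  between R and D: 11 + 14 − 3 = 22
Cheapest insertion is between D and K, adding 6.
New total = 33 + 6 = 39.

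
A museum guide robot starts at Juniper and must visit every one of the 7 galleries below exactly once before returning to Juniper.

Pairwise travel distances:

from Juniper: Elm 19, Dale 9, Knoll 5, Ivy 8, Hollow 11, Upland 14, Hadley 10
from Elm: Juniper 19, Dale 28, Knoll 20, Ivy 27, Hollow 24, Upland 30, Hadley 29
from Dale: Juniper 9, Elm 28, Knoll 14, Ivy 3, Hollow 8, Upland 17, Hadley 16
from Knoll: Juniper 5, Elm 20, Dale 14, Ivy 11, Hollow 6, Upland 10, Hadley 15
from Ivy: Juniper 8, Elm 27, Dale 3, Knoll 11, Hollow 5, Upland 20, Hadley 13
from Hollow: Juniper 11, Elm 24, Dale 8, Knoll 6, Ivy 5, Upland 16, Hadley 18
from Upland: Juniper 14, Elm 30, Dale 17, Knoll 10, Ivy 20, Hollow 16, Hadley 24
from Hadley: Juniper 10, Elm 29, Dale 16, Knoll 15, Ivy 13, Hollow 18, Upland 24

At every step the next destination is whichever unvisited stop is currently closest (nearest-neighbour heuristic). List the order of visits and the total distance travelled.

At Juniper the remaining stops are Knoll 5, Ivy 8, Dale 9, Hadley 10, Hollow 11, Upland 14, Elm 19; go to Knoll.
At Knoll the remaining stops are Hollow 6, Upland 10, Ivy 11, Dale 14, Hadley 15, Elm 20; go to Hollow.
At Hollow the remaining stops are Ivy 5, Dale 8, Upland 16, Hadley 18, Elm 24; go to Ivy.
At Ivy the remaining stops are Dale 3, Hadley 13, Upland 20, Elm 27; go to Dale.
At Dale the remaining stops are Hadley 16, Upland 17, Elm 28; go to Hadley.
At Hadley the remaining stops are Upland 24, Elm 29; go to Upland.
At Upland the remaining stops are Elm 30; go to Elm.
Return Elm→Juniper: 19.
Total = 5 + 6 + 5 + 3 + 16 + 24 + 30 + 19 = 108.

Total distance 108 via the nearest-neighbour route Juniper → Knoll → Hollow → Ivy → Dale → Hadley → Upland → Elm → Juniper.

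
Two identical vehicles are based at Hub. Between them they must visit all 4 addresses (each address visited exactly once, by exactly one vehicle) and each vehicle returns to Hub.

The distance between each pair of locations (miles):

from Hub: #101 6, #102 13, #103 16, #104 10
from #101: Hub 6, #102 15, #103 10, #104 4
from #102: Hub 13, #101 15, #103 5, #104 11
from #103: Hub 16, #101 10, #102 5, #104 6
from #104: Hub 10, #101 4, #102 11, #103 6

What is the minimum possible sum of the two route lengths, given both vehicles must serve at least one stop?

46 miles — the smallest possible combined total.

Check every non-empty split of the stops between the two vehicles; for each half take its own optimal tour:
  {#101} + {#102, #103, #104}: 12 + 34 = 46
  {#102} + {#101, #103, #104}: 26 + 32 = 58
  {#101, #102} + {#103, #104}: 34 + 32 = 66
  {#103} + {#101, #102, #104}: 32 + 34 = 66
  {#101, #103} + {#102, #104}: 32 + 34 = 66
  {#102, #103} + {#101, #104}: 34 + 20 = 54
  … (7 splits in total)
Best: vehicle 1 Hub → #101 → Hub = 12; vehicle 2 Hub → #102 → #103 → #104 → Hub = 34; combined 46.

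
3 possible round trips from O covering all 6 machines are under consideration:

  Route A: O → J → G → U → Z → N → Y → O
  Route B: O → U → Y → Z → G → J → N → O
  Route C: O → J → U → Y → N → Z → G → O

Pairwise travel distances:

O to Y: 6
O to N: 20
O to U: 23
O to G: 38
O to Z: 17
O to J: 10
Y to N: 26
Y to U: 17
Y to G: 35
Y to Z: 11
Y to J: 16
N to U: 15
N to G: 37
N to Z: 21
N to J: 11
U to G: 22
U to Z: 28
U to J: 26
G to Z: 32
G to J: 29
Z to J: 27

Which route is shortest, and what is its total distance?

Route A: 10 + 29 + 22 + 28 + 21 + 26 + 6 = 142
Route B: 23 + 17 + 11 + 32 + 29 + 11 + 20 = 143
Route C: 10 + 26 + 17 + 26 + 21 + 32 + 38 = 170

142 — Route A is the shortest.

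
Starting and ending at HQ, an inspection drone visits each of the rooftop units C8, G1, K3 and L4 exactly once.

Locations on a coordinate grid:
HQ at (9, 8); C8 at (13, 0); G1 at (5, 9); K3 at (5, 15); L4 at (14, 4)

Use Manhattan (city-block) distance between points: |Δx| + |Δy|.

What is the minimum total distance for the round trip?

Minimum total distance: 48.

HQ → C8 → G1 → K3 → L4 → HQ: 12+17+6+20+9 = 64
HQ → C8 → G1 → L4 → K3 → HQ: 12+17+14+20+11 = 74
HQ → C8 → K3 → G1 → L4 → HQ: 12+23+6+14+9 = 64
HQ → C8 → K3 → L4 → G1 → HQ: 12+23+20+14+5 = 74
HQ → C8 → L4 → G1 → K3 → HQ: 12+5+14+6+11 = 48
HQ → C8 → L4 → K3 → G1 → HQ: 12+5+20+6+5 = 48
HQ → G1 → C8 → K3 → L4 → HQ: 5+17+23+20+9 = 74
HQ → G1 → C8 → L4 → K3 → HQ: 5+17+5+20+11 = 58
HQ → G1 → K3 → C8 → L4 → HQ: 5+6+23+5+9 = 48
HQ → G1 → L4 → C8 → K3 → HQ: 5+14+5+23+11 = 58
HQ → K3 → C8 → G1 → L4 → HQ: 11+23+17+14+9 = 74
HQ → K3 → G1 → C8 → L4 → HQ: 11+6+17+5+9 = 48
The minimum is 48.
One optimal route: HQ → C8 → L4 → G1 → K3 → HQ (or its reverse).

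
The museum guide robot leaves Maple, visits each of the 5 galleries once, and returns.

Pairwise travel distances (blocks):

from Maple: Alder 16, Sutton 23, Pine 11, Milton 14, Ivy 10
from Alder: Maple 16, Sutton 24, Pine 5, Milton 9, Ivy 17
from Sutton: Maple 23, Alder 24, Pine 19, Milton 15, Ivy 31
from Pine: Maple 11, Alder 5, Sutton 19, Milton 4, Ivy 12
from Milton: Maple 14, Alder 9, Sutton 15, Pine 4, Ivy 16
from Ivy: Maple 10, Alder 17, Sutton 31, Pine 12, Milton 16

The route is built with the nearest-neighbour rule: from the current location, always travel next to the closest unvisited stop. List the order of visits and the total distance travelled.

From Maple: distances to unvisited — Ivy=10, Pine=11, Milton=14, Alder=16, Sutton=23. Nearest is Ivy (10).
From Ivy: distances to unvisited — Pine=12, Milton=16, Alder=17, Sutton=31. Nearest is Pine (12).
From Pine: distances to unvisited — Milton=4, Alder=5, Sutton=19. Nearest is Milton (4).
From Milton: distances to unvisited — Alder=9, Sutton=15. Nearest is Alder (9).
From Alder: distances to unvisited — Sutton=24. Nearest is Sutton (24).
Return Sutton→Maple: 23.
Total = 10 + 12 + 4 + 9 + 24 + 23 = 82.

82 blocks along Maple → Ivy → Pine → Milton → Alder → Sutton → Maple.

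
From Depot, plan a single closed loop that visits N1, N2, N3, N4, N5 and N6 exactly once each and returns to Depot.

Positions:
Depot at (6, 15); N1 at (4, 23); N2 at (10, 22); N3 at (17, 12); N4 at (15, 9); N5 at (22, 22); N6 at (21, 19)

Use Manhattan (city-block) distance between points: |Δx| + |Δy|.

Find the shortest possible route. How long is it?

64 — the shortest possible round trip.

There are 360 distinct closed tours to check (reversals are equivalent).
Depot-N1-N2-N3-N4-N5-N6-Depot: 10+7+17+5+20+4+19 = 82
Depot-N1-N2-N3-N4-N6-N5-Depot: 10+7+17+5+16+4+23 = 82
Depot-N1-N2-N3-N5-N4-N6-Depot: 10+7+17+15+20+16+19 = 104
Depot-N1-N2-N3-N5-N6-N4-Depot: 10+7+17+15+4+16+15 = 84
Depot-N1-N2-N3-N6-N4-N5-Depot: 10+7+17+11+16+20+23 = 104
Depot-N1-N2-N3-N6-N5-N4-Depot: 10+7+17+11+4+20+15 = 84
Depot-N1-N2-N4-N3-N5-N6-Depot: 10+7+18+5+15+4+19 = 78
Depot-N1-N2-N4-N3-N6-N5-Depot: 10+7+18+5+11+4+23 = 78
… (352 more)
Depot-N1-N2-N5-N6-N3-N4-Depot: 10+7+12+4+11+5+15 = 64  ← best
The minimum is 64.
One optimal route: Depot → N1 → N2 → N5 → N6 → N3 → N4 → Depot (or its reverse).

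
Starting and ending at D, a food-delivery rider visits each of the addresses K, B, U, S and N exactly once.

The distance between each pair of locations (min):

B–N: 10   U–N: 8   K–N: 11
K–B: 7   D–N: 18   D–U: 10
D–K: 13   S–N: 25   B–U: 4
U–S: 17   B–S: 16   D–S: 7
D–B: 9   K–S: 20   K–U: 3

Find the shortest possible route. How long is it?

There are 60 distinct closed tours to check (reversals are equivalent).
D - K - B - U - S - N - D: 13+7+4+17+25+18 = 84
D - K - B - U - N - S - D: 13+7+4+8+25+7 = 64
D - K - B - S - U - N - D: 13+7+16+17+8+18 = 79
D - K - B - S - N - U - D: 13+7+16+25+8+10 = 79
D - K - B - N - U - S - D: 13+7+10+8+17+7 = 62
D - K - B - N - S - U - D: 13+7+10+25+17+10 = 82
D - K - U - B - S - N - D: 13+3+4+16+25+18 = 79
D - K - U - B - N - S - D: 13+3+4+10+25+7 = 62
D - K - U - S - B - N - D: 13+3+17+16+10+18 = 77
D - K - U - S - N - B - D: 13+3+17+25+10+9 = 77
D - K - U - N - B - S - D: 13+3+8+10+16+7 = 57
D - K - U - N - S - B - D: 13+3+8+25+16+9 = 74
D - K - S - B - U - N - D: 13+20+16+4+8+18 = 79
D - K - S - B - N - U - D: 13+20+16+10+8+10 = 77
… (46 more)
The minimum is 57.
One optimal route: D → K → U → N → B → S → D (or its reverse).

57 min — the shortest possible round trip.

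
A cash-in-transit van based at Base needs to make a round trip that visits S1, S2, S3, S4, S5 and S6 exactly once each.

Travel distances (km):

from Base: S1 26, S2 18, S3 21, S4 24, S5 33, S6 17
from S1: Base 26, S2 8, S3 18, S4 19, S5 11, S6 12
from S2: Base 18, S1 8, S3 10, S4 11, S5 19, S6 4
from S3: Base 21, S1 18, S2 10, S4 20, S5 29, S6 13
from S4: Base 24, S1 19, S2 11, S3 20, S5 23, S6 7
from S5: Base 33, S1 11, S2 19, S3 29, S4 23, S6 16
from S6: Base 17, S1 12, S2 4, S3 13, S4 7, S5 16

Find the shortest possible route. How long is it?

Shortest round trip = 97 km.

With 6 stops there are 6!/2 = 360 distinct round trips (a route and its reverse cost the same).
Base - S1 - S2 - S3 - S4 - S5 - S6 - Base: 26+8+10+20+23+16+17 = 120
Base - S1 - S2 - S3 - S4 - S6 - S5 - Base: 26+8+10+20+7+16+33 = 120
Base - S1 - S2 - S3 - S5 - S4 - S6 - Base: 26+8+10+29+23+7+17 = 120
Base - S1 - S2 - S3 - S5 - S6 - S4 - Base: 26+8+10+29+16+7+24 = 120
Base - S1 - S2 - S3 - S6 - S4 - S5 - Base: 26+8+10+13+7+23+33 = 120
Base - S1 - S2 - S3 - S6 - S5 - S4 - Base: 26+8+10+13+16+23+24 = 120
Base - S1 - S2 - S4 - S3 - S5 - S6 - Base: 26+8+11+20+29+16+17 = 127
Base - S1 - S2 - S4 - S3 - S6 - S5 - Base: 26+8+11+20+13+16+33 = 127
… (352 more)
Base - S3 - S2 - S1 - S5 - S4 - S6 - Base: 21+10+8+11+23+7+17 = 97  ← best
The minimum is 97.
One optimal route: Base → S3 → S2 → S1 → S5 → S4 → S6 → Base (or its reverse).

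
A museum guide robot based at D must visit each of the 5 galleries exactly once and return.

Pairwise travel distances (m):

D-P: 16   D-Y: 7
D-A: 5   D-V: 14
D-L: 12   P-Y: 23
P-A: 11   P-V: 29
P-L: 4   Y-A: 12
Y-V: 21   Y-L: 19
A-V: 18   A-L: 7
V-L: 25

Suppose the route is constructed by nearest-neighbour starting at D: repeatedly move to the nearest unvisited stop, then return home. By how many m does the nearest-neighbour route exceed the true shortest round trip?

From D: A=5, Y=7, L=12, V=14, P=16 → choose A (5).
From A: L=7, P=11, Y=12, V=18 → choose L (7).
From L: P=4, Y=19, V=25 → choose P (4).
From P: Y=23, V=29 → choose Y (23).
From Y: V=21 → choose V (21).
NN route D → A → L → P → Y → V → D costs 74.
Optimal: D → P → L → A → V → Y → D costs 73 (by enumerating all 60 distinct tours).
Excess = 74 − 73 = 1.

The nearest-neighbour route is 1 m longer than optimal.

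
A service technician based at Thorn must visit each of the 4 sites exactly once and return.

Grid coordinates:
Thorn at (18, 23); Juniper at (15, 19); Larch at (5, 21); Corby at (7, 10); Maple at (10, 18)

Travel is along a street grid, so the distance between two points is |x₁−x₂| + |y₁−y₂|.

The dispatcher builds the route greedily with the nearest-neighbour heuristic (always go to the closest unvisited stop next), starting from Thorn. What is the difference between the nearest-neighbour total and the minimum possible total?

Thorn: Juniper=7, Maple=13, Larch=15, Corby=24 ⇒ Juniper
Juniper: Maple=6, Larch=12, Corby=17 ⇒ Maple
Maple: Larch=8, Corby=11 ⇒ Larch
Larch: Corby=13 ⇒ Corby
NN route Thorn → Juniper → Maple → Larch → Corby → Thorn costs 58.
Optimal: Thorn → Juniper → Maple → Corby → Larch → Thorn costs 52 (by enumerating all 12 distinct tours).
Excess = 58 − 52 = 6.

6 longer than the optimal tour.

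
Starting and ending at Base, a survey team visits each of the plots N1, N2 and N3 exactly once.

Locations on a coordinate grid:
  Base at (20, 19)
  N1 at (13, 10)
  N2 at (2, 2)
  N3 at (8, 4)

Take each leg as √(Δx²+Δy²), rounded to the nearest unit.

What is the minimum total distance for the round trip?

Shortest round trip = 50.

Base→N1→N2→N3→Base: 11+14+6+19 = 50
Base→N1→N3→N2→Base: 11+8+6+25 = 50
Base→N2→N1→N3→Base: 25+14+8+19 = 66
The minimum is 50.
One optimal route: Base → N1 → N2 → N3 → Base (or its reverse).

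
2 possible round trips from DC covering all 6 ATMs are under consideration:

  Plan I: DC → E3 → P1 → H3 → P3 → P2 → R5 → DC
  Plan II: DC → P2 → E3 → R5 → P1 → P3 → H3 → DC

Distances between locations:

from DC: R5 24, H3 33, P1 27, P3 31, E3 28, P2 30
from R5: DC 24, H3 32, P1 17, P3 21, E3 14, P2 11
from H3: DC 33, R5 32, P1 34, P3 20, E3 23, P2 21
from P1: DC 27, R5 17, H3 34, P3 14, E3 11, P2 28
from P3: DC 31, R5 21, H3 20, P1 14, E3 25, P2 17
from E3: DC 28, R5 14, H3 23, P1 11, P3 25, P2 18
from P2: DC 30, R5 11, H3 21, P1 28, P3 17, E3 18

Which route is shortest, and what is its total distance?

Plan I: 28 + 11 + 34 + 20 + 17 + 11 + 24 = 145
Plan II: 30 + 18 + 14 + 17 + 14 + 20 + 33 = 146

145 — Plan I is the shortest.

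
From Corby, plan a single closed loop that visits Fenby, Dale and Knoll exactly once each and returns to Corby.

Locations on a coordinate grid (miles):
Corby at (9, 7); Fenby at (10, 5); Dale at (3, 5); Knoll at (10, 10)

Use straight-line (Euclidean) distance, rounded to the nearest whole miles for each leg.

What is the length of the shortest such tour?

21 miles — the shortest possible round trip.

Corby → Fenby → Dale → Knoll → Corby: 2+7+9+3 = 21
Corby → Fenby → Knoll → Dale → Corby: 2+5+9+6 = 22
Corby → Dale → Fenby → Knoll → Corby: 6+7+5+3 = 21
The minimum is 21.
One optimal route: Corby → Fenby → Dale → Knoll → Corby (or its reverse).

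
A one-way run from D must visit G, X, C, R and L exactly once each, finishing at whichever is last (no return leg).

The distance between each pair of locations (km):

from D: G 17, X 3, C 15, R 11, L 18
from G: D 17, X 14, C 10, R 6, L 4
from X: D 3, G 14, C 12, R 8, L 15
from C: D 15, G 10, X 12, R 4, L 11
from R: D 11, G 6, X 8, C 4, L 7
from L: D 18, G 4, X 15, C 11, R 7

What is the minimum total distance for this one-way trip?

There are 5! = 120 possible orderings.
D - G - X - C - R - L: 17+14+12+4+7 = 54
D - G - X - C - L - R: 17+14+12+11+7 = 61
D - G - X - R - C - L: 17+14+8+4+11 = 54
D - G - X - R - L - C: 17+14+8+7+11 = 57
D - G - X - L - C - R: 17+14+15+11+4 = 61
D - G - X - L - R - C: 17+14+15+7+4 = 57
D - G - C - X - R - L: 17+10+12+8+7 = 54
D - G - C - X - L - R: 17+10+12+15+7 = 61
D - G - C - R - X - L: 17+10+4+8+15 = 54
D - G - C - R - L - X: 17+10+4+7+15 = 53
D - G - C - L - X - R: 17+10+11+15+8 = 61
D - G - C - L - R - X: 17+10+11+7+8 = 53
D - G - R - X - C - L: 17+6+8+12+11 = 54
D - G - R - X - L - C: 17+6+8+15+11 = 57
… (106 more)
D - X - C - R - G - L: 3+12+4+6+4 = 29  ← best
The minimum is 29.
One shortest path: D → X → C → R → G → L.

Minimum one-way distance = 29 km.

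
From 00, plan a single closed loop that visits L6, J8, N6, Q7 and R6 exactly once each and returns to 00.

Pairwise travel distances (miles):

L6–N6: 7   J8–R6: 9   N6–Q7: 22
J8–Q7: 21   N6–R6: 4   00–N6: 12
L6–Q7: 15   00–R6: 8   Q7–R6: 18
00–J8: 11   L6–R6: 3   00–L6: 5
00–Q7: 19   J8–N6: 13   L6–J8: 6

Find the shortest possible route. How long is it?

Minimum total distance: 65 miles.

With 5 stops there are 5!/2 = 60 distinct round trips (a route and its reverse cost the same).
00→L6→J8→N6→Q7→R6→00: 5+6+13+22+18+8 = 72
00→L6→J8→N6→R6→Q7→00: 5+6+13+4+18+19 = 65
00→L6→J8→Q7→N6→R6→00: 5+6+21+22+4+8 = 66
00→L6→J8→Q7→R6→N6→00: 5+6+21+18+4+12 = 66
00→L6→J8→R6→N6→Q7→00: 5+6+9+4+22+19 = 65
00→L6→J8→R6→Q7→N6→00: 5+6+9+18+22+12 = 72
00→L6→N6→J8→Q7→R6→00: 5+7+13+21+18+8 = 72
00→L6→N6→J8→R6→Q7→00: 5+7+13+9+18+19 = 71
00→L6→N6→Q7→J8→R6→00: 5+7+22+21+9+8 = 72
00→L6→N6→Q7→R6→J8→00: 5+7+22+18+9+11 = 72
00→L6→N6→R6→J8→Q7→00: 5+7+4+9+21+19 = 65
00→L6→N6→R6→Q7→J8→00: 5+7+4+18+21+11 = 66
00→L6→Q7→J8→N6→R6→00: 5+15+21+13+4+8 = 66
00→L6→Q7→J8→R6→N6→00: 5+15+21+9+4+12 = 66
… (46 more)
The minimum is 65.
One optimal route: 00 → L6 → J8 → N6 → R6 → Q7 → 00 (or its reverse).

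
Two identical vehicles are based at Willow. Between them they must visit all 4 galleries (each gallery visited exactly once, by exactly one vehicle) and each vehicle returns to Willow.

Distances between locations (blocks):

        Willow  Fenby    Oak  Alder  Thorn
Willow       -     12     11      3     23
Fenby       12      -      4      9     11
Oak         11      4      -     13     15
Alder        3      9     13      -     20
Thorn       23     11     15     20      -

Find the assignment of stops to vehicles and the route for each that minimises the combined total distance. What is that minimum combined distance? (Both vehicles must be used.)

Check every non-empty split of the stops between the two vehicles; for each half take its own optimal tour:
  {Fenby} + {Oak, Alder, Thorn}: 24 + 49 = 73
  {Oak} + {Fenby, Alder, Thorn}: 22 + 46 = 68
  {Fenby, Oak} + {Alder, Thorn}: 27 + 46 = 73
  {Alder} + {Fenby, Oak, Thorn}: 6 + 49 = 55
  {Fenby, Alder} + {Oak, Thorn}: 24 + 49 = 73
  {Oak, Alder} + {Fenby, Thorn}: 27 + 46 = 73
  … (7 splits in total)
Best: vehicle 1 Willow → Alder → Willow = 6; vehicle 2 Willow → Fenby → Thorn → Oak → Willow = 49; combined 55.

Minimum combined distance: 55 blocks.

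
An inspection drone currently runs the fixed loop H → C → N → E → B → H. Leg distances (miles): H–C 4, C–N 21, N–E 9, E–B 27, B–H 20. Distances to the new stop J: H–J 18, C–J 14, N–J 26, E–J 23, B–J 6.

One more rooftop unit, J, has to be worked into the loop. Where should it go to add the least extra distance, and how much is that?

Minimum extra distance: 2 miles, inserting J between E and B.

Insertion cost between consecutive stops i–j is d(i,J) + d(J,j) − d(i,j):
  between H and C: 18 + 14 − 4 = 28
  between C and N: 14 + 26 − 21 = 19
  between N and E: 26 + 23 − 9 = 40
  between E and B: 23 + 6 − 27 = 2
  between B and H: 6 + 18 − 20 = 4
Cheapest insertion is between E and B, adding 2.
New total = 81 + 2 = 83.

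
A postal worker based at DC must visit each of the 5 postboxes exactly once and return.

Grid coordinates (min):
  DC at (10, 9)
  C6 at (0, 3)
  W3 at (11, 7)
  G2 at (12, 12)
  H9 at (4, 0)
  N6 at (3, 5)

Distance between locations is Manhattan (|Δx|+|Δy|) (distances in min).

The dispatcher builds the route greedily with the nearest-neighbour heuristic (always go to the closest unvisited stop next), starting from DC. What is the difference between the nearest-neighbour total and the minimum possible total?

From DC: W3=3, G2=5, N6=11, H9=15, C6=16 → choose W3 (3).
From W3: G2=6, N6=10, H9=14, C6=15 → choose G2 (6).
From G2: N6=16, H9=20, C6=21 → choose N6 (16).
From N6: C6=5, H9=6 → choose C6 (5).
From C6: H9=7 → choose H9 (7).
NN route DC → W3 → G2 → N6 → C6 → H9 → DC costs 52.
Optimal: DC → G2 → W3 → H9 → C6 → N6 → DC costs 48 (by enumerating all 60 distinct tours).
Excess = 52 − 48 = 4.

The nearest-neighbour route is 4 min longer than optimal.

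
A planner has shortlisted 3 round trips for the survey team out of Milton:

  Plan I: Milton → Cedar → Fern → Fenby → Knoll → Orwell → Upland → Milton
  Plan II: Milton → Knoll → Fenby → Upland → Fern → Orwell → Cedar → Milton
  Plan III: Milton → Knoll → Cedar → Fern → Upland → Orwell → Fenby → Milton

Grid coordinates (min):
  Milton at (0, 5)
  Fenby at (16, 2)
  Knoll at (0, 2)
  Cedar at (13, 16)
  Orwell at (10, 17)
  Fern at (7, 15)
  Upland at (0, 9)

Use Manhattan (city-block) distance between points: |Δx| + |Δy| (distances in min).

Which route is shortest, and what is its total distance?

Shortest is Plan II, total 88 min.

Plan I: 24 + 7 + 22 + 16 + 25 + 18 + 4 = 116
Plan II: 3 + 16 + 23 + 13 + 5 + 4 + 24 = 88
Plan III: 3 + 27 + 7 + 13 + 18 + 21 + 19 = 108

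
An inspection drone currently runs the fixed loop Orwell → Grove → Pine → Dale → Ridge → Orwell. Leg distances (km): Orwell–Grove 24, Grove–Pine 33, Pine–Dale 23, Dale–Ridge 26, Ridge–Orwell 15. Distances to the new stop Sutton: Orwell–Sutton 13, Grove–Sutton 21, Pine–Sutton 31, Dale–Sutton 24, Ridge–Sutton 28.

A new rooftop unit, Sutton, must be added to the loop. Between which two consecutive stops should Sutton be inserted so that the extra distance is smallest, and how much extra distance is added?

Insertion cost between consecutive stops i–j is d(i,Sutton) + d(Sutton,j) − d(i,j):
  between Orwell and Grove: 13 + 21 − 24 = 10
  between Grove and Pine: 21 + 31 − 33 = 19
  between Pine and Dale: 31 + 24 − 23 = 32
  between Dale and Ridge: 24 + 28 − 26 = 26
  between Ridge and Orwell: 28 + 13 − 15 = 26
Cheapest insertion is between Orwell and Grove, adding 10.
New total = 121 + 10 = 131.

Minimum extra distance: 10 km, inserting Sutton between Orwell and Grove.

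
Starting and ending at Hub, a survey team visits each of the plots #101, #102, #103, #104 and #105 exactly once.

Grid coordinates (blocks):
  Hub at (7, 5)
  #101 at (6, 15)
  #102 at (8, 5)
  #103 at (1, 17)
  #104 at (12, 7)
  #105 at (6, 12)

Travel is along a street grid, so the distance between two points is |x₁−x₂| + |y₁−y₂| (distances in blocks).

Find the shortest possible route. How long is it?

Minimum total distance: 46 blocks.

With 5 stops there are 5!/2 = 60 distinct round trips (a route and its reverse cost the same).
Hub→#101→#102→#103→#104→#105→Hub: 11+12+19+21+11+8 = 82
Hub→#101→#102→#103→#105→#104→Hub: 11+12+19+10+11+7 = 70
Hub→#101→#102→#104→#103→#105→Hub: 11+12+6+21+10+8 = 68
Hub→#101→#102→#104→#105→#103→Hub: 11+12+6+11+10+18 = 68
Hub→#101→#102→#105→#103→#104→Hub: 11+12+9+10+21+7 = 70
Hub→#101→#102→#105→#104→#103→Hub: 11+12+9+11+21+18 = 82
Hub→#101→#103→#102→#104→#105→Hub: 11+7+19+6+11+8 = 62
Hub→#101→#103→#102→#105→#104→Hub: 11+7+19+9+11+7 = 64
Hub→#101→#103→#104→#102→#105→Hub: 11+7+21+6+9+8 = 62
Hub→#101→#103→#104→#105→#102→Hub: 11+7+21+11+9+1 = 60
Hub→#101→#103→#105→#102→#104→Hub: 11+7+10+9+6+7 = 50
Hub→#101→#103→#105→#104→#102→Hub: 11+7+10+11+6+1 = 46
Hub→#101→#104→#102→#103→#105→Hub: 11+14+6+19+10+8 = 68
Hub→#101→#104→#102→#105→#103→Hub: 11+14+6+9+10+18 = 68
… (46 more)
The minimum is 46.
One optimal route: Hub → #101 → #103 → #105 → #104 → #102 → Hub (or its reverse).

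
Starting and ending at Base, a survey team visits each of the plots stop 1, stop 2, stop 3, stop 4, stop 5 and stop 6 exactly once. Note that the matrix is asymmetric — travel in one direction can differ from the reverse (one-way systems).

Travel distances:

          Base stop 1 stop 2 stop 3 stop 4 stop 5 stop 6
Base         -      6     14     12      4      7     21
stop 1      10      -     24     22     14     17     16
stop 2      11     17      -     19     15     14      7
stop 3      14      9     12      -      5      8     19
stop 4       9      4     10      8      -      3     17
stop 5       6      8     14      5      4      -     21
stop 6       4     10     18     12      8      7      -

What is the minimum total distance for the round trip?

Base-stop 1-stop 2-stop 3-stop 4-stop 5-stop 6-Base: 6+24+19+5+3+21+4 = 82
Base-stop 1-stop 2-stop 3-stop 4-stop 6-stop 5-Base: 6+24+19+5+17+7+6 = 84
Base-stop 1-stop 2-stop 3-stop 5-stop 4-stop 6-Base: 6+24+19+8+4+17+4 = 82
Base-stop 1-stop 2-stop 3-stop 5-stop 6-stop 4-Base: 6+24+19+8+21+8+9 = 95
Base-stop 1-stop 2-stop 3-stop 6-stop 4-stop 5-Base: 6+24+19+19+8+3+6 = 85
Base-stop 1-stop 2-stop 3-stop 6-stop 5-stop 4-Base: 6+24+19+19+7+4+9 = 88
Base-stop 1-stop 2-stop 4-stop 3-stop 5-stop 6-Base: 6+24+15+8+8+21+4 = 86
Base-stop 1-stop 2-stop 4-stop 3-stop 6-stop 5-Base: 6+24+15+8+19+7+6 = 85
… (712 more)
Base-stop 1-stop 4-stop 5-stop 3-stop 2-stop 6-Base: 6+14+3+5+12+7+4 = 51  ← best
The minimum is 51.
One optimal route: Base → stop 1 → stop 4 → stop 5 → stop 3 → stop 2 → stop 6 → Base.

Minimum total distance: 51.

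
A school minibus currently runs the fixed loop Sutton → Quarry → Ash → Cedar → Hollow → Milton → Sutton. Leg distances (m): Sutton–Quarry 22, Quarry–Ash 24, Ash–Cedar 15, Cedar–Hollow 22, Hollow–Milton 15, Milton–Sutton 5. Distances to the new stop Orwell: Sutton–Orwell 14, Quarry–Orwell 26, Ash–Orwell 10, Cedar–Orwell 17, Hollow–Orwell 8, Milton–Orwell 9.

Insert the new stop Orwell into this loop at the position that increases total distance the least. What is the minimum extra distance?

Insertion cost between consecutive stops i–j is d(i,Orwell) + d(Orwell,j) − d(i,j):
  between Sutton and Quarry: 14 + 26 − 22 = 18
  between Quarry and Ash: 26 + 10 − 24 = 12
  between Ash and Cedar: 10 + 17 − 15 = 12
  between Cedar and Hollow: 17 + 8 − 22 = 3
  between Hollow and Milton: 8 + 9 − 15 = 2
  between Milton and Sutton: 9 + 14 − 5 = 18
Cheapest insertion is between Hollow and Milton, adding 2.
New total = 103 + 2 = 105.

Minimum extra distance: 2 m, inserting Orwell between Hollow and Milton.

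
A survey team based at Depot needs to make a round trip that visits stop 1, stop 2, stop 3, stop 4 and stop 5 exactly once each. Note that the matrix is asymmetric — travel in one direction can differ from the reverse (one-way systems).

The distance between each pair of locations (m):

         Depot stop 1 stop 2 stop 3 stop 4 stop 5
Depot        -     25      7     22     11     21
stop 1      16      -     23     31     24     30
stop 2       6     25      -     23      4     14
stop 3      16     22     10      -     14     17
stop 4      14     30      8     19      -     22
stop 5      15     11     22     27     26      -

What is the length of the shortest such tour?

Depot → stop 1 → stop 2 → stop 3 → stop 4 → stop 5 → Depot: 25+23+23+14+22+15 = 122
Depot → stop 1 → stop 2 → stop 3 → stop 5 → stop 4 → Depot: 25+23+23+17+26+14 = 128
Depot → stop 1 → stop 2 → stop 4 → stop 3 → stop 5 → Depot: 25+23+4+19+17+15 = 103
Depot → stop 1 → stop 2 → stop 4 → stop 5 → stop 3 → Depot: 25+23+4+22+27+16 = 117
Depot → stop 1 → stop 2 → stop 5 → stop 3 → stop 4 → Depot: 25+23+14+27+14+14 = 117
Depot → stop 1 → stop 2 → stop 5 → stop 4 → stop 3 → Depot: 25+23+14+26+19+16 = 123
Depot → stop 1 → stop 3 → stop 2 → stop 4 → stop 5 → Depot: 25+31+10+4+22+15 = 107
Depot → stop 1 → stop 3 → stop 2 → stop 5 → stop 4 → Depot: 25+31+10+14+26+14 = 120
Depot → stop 1 → stop 3 → stop 4 → stop 2 → stop 5 → Depot: 25+31+14+8+14+15 = 107
Depot → stop 1 → stop 3 → stop 4 → stop 5 → stop 2 → Depot: 25+31+14+22+22+6 = 120
Depot → stop 1 → stop 3 → stop 5 → stop 2 → stop 4 → Depot: 25+31+17+22+4+14 = 113
Depot → stop 1 → stop 3 → stop 5 → stop 4 → stop 2 → Depot: 25+31+17+26+8+6 = 113
Depot → stop 1 → stop 4 → stop 2 → stop 3 → stop 5 → Depot: 25+24+8+23+17+15 = 112
Depot → stop 1 → stop 4 → stop 2 → stop 5 → stop 3 → Depot: 25+24+8+14+27+16 = 114
… (106 more)
Depot → stop 2 → stop 4 → stop 3 → stop 5 → stop 1 → Depot: 7+4+19+17+11+16 = 74  ← best
The minimum is 74.
One optimal route: Depot → stop 2 → stop 4 → stop 3 → stop 5 → stop 1 → Depot.

74 m — the shortest possible round trip.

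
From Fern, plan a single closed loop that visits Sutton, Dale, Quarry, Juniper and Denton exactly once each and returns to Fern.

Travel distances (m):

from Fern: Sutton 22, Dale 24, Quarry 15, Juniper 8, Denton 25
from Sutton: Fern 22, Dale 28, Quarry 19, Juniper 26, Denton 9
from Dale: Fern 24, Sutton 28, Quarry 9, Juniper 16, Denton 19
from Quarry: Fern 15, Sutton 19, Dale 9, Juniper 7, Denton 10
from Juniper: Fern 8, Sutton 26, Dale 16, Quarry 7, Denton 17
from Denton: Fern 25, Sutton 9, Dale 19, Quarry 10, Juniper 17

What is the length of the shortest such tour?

Shortest round trip = 74 m.

There are 60 distinct closed tours to check (reversals are equivalent).
Fern-Sutton-Dale-Quarry-Juniper-Denton-Fern: 22+28+9+7+17+25 = 108
Fern-Sutton-Dale-Quarry-Denton-Juniper-Fern: 22+28+9+10+17+8 = 94
Fern-Sutton-Dale-Juniper-Quarry-Denton-Fern: 22+28+16+7+10+25 = 108
Fern-Sutton-Dale-Juniper-Denton-Quarry-Fern: 22+28+16+17+10+15 = 108
Fern-Sutton-Dale-Denton-Quarry-Juniper-Fern: 22+28+19+10+7+8 = 94
Fern-Sutton-Dale-Denton-Juniper-Quarry-Fern: 22+28+19+17+7+15 = 108
Fern-Sutton-Quarry-Dale-Juniper-Denton-Fern: 22+19+9+16+17+25 = 108
Fern-Sutton-Quarry-Dale-Denton-Juniper-Fern: 22+19+9+19+17+8 = 94
Fern-Sutton-Quarry-Juniper-Dale-Denton-Fern: 22+19+7+16+19+25 = 108
Fern-Sutton-Quarry-Juniper-Denton-Dale-Fern: 22+19+7+17+19+24 = 108
Fern-Sutton-Quarry-Denton-Dale-Juniper-Fern: 22+19+10+19+16+8 = 94
Fern-Sutton-Quarry-Denton-Juniper-Dale-Fern: 22+19+10+17+16+24 = 108
Fern-Sutton-Juniper-Dale-Quarry-Denton-Fern: 22+26+16+9+10+25 = 108
Fern-Sutton-Juniper-Dale-Denton-Quarry-Fern: 22+26+16+19+10+15 = 108
… (46 more)
Fern-Sutton-Denton-Dale-Quarry-Juniper-Fern: 22+9+19+9+7+8 = 74  ← best
The minimum is 74.
One optimal route: Fern → Sutton → Denton → Dale → Quarry → Juniper → Fern (or its reverse).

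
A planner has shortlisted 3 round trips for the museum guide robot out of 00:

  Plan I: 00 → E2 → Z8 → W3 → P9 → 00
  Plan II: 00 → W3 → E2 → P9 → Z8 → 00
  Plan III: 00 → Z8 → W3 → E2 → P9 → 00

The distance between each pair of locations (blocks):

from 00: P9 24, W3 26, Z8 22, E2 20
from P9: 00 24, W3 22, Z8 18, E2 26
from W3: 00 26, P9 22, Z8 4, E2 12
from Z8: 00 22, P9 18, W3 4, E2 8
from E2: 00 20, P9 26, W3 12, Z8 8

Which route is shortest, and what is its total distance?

Plan I: 20 + 8 + 4 + 22 + 24 = 78
Plan II: 26 + 12 + 26 + 18 + 22 = 104
Plan III: 22 + 4 + 12 + 26 + 24 = 88

Shortest is Plan I, total 78 blocks.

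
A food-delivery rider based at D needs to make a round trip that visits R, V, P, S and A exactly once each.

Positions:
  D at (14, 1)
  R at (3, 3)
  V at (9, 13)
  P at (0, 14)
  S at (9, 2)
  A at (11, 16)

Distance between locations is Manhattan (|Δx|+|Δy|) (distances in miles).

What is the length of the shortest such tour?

Minimum total distance: 60 miles.

There are 60 distinct closed tours to check (reversals are equivalent).
D - R - V - P - S - A - D: 13+16+10+21+16+18 = 94
D - R - V - P - A - S - D: 13+16+10+13+16+6 = 74
D - R - V - S - P - A - D: 13+16+11+21+13+18 = 92
D - R - V - S - A - P - D: 13+16+11+16+13+27 = 96
D - R - V - A - P - S - D: 13+16+5+13+21+6 = 74
D - R - V - A - S - P - D: 13+16+5+16+21+27 = 98
D - R - P - V - S - A - D: 13+14+10+11+16+18 = 82
D - R - P - V - A - S - D: 13+14+10+5+16+6 = 64
D - R - P - S - V - A - D: 13+14+21+11+5+18 = 82
D - R - P - S - A - V - D: 13+14+21+16+5+17 = 86
D - R - P - A - V - S - D: 13+14+13+5+11+6 = 62
D - R - P - A - S - V - D: 13+14+13+16+11+17 = 84
D - R - S - V - P - A - D: 13+7+11+10+13+18 = 72
D - R - S - V - A - P - D: 13+7+11+5+13+27 = 76
… (46 more)
D - S - R - P - V - A - D: 6+7+14+10+5+18 = 60  ← best
The minimum is 60.
One optimal route: D → S → R → P → V → A → D (or its reverse).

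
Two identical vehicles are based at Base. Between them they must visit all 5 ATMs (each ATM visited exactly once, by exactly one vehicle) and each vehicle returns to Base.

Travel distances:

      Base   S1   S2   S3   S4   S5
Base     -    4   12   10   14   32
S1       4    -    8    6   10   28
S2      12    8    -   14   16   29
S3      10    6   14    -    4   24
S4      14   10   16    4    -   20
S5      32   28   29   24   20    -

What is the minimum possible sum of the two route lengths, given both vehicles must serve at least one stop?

Try each way of splitting the stops between the two vehicles (each non-empty) and, for each split, find the best tour for each vehicle:
  {S1} + {S2, S3, S4, S5}: 8 + 75 = 83
  {S2} + {S1, S3, S4, S5}: 24 + 66 = 90
  {S1, S2} + {S3, S4, S5}: 24 + 66 = 90
  {S3} + {S1, S2, S4, S5}: 20 + 75 = 95
  {S1, S3} + {S2, S4, S5}: 20 + 75 = 95
  {S2, S3} + {S1, S4, S5}: 36 + 66 = 102
  … (15 splits in total)
Best: vehicle 1 Base → S1 → Base = 8; vehicle 2 Base → S2 → S5 → S4 → S3 → Base = 75; combined 83.

Minimum combined distance: 83.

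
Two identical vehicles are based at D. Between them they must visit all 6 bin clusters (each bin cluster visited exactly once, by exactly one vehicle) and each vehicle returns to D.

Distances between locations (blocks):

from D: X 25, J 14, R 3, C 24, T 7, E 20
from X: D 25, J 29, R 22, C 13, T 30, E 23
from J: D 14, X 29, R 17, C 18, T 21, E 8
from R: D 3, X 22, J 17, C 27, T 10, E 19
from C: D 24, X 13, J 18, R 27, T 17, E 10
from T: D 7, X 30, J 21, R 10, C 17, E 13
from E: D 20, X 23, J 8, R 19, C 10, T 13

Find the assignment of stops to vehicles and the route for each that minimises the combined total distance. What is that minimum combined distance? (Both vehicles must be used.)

Minimum combined distance: 84 blocks.

Try each way of splitting the stops between the two vehicles (each non-empty) and, for each split, find the best tour for each vehicle:
  {X} + {J, R, C, T, E}: 50 + 62 = 112
  {J} + {X, R, C, T, E}: 28 + 68 = 96
  {X, J} + {R, C, T, E}: 68 + 56 = 124
  {R} + {X, J, C, T, E}: 6 + 82 = 88
  {X, R} + {J, C, T, E}: 50 + 56 = 106
  {J, R} + {X, C, T, E}: 34 + 68 = 102
  … (31 splits in total)
  {T} + {X, J, R, C, E}: 14 + 70 = 84  ← best
Best: vehicle 1 D → T → D = 14; vehicle 2 D → J → E → C → X → R → D = 70; combined 84.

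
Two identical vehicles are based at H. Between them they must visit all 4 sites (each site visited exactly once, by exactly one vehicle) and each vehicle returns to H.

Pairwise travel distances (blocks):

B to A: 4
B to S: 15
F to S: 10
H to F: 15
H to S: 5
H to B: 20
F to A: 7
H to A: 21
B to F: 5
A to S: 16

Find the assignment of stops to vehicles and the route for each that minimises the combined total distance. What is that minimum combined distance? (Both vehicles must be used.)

Try each way of splitting the stops between the two vehicles (each non-empty) and, for each split, find the best tour for each vehicle:
  {B} + {F, A, S}: 40 + 43 = 83
  {F} + {B, A, S}: 30 + 45 = 75
  {B, F} + {A, S}: 40 + 42 = 82
  {A} + {B, F, S}: 42 + 40 = 82
  {B, A} + {F, S}: 45 + 30 = 75
  {F, A} + {B, S}: 43 + 40 = 83
  … (7 splits in total)
  {B, F, A} + {S}: 45 + 10 = 55  ← best
Best: vehicle 1 H → F → B → A → H = 45; vehicle 2 H → S → H = 10; combined 55.

55 blocks — the smallest possible combined total.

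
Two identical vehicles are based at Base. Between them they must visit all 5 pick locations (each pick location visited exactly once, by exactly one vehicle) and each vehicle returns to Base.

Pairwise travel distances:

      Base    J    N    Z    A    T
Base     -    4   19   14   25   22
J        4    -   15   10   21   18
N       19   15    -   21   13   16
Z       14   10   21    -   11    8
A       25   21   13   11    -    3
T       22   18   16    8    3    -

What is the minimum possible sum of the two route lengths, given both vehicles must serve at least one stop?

Minimum combined distance: 65.

Check every non-empty split of the stops between the two vehicles; for each half take its own optimal tour:
  {J} + {N, Z, A, T}: 8 + 57 = 65
  {N} + {J, Z, A, T}: 38 + 50 = 88
  {J, N} + {Z, A, T}: 38 + 50 = 88
  {Z} + {J, N, A, T}: 28 + 57 = 85
  {J, Z} + {N, A, T}: 28 + 57 = 85
  {N, Z} + {J, A, T}: 54 + 50 = 104
  … (15 splits in total)
Best: vehicle 1 Base → J → Base = 8; vehicle 2 Base → N → A → T → Z → Base = 57; combined 65.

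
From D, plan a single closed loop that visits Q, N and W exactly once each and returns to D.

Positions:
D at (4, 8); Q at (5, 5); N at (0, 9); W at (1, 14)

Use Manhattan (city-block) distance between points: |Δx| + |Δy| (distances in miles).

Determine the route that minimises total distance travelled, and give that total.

Minimum total distance: 28 miles.

D-Q-N-W-D: 4+9+6+9 = 28
D-Q-W-N-D: 4+13+6+5 = 28
D-N-Q-W-D: 5+9+13+9 = 36
The minimum is 28.
One optimal route: D → Q → N → W → D (or its reverse).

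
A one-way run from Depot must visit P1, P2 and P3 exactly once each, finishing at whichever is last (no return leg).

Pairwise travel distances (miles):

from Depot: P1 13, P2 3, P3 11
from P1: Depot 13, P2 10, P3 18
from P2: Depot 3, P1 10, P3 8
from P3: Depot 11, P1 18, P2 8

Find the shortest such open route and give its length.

There are 3! = 6 possible orderings.
Depot - P1 - P2 - P3: 13+10+8 = 31
Depot - P1 - P3 - P2: 13+18+8 = 39
Depot - P2 - P1 - P3: 3+10+18 = 31
Depot - P2 - P3 - P1: 3+8+18 = 29
Depot - P3 - P1 - P2: 11+18+10 = 39
Depot - P3 - P2 - P1: 11+8+10 = 29
The minimum is 29.
One shortest path: Depot → P2 → P3 → P1.

Minimum one-way distance = 29 miles.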